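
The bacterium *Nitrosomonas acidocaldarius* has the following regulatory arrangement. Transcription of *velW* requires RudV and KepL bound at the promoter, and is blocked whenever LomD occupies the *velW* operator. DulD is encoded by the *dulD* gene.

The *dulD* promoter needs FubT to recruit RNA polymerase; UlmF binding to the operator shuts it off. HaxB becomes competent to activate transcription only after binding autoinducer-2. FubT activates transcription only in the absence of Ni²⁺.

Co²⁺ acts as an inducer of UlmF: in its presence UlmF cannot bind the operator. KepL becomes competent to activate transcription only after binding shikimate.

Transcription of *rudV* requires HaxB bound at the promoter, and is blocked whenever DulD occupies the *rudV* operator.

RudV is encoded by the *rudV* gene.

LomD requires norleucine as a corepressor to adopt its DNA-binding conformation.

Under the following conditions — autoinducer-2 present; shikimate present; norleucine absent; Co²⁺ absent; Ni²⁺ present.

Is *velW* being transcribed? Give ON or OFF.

Co²⁺ is absent, so UlmF is active.
Ni²⁺ is present, so FubT is inactive.
With repressor UlmF bound, *dulD* is not transcribed.
So DulD is not produced.
Autoinducer-2 is present, so HaxB is active.
No repressor is bound and HaxB is active, so *rudV* is transcribed.
So RudV is produced and active.
Norleucine is absent, so LomD is inactive.
Shikimate is present, so KepL is active.
No repressor is bound and RudV and KepL are active, so *velW* is transcribed.

ON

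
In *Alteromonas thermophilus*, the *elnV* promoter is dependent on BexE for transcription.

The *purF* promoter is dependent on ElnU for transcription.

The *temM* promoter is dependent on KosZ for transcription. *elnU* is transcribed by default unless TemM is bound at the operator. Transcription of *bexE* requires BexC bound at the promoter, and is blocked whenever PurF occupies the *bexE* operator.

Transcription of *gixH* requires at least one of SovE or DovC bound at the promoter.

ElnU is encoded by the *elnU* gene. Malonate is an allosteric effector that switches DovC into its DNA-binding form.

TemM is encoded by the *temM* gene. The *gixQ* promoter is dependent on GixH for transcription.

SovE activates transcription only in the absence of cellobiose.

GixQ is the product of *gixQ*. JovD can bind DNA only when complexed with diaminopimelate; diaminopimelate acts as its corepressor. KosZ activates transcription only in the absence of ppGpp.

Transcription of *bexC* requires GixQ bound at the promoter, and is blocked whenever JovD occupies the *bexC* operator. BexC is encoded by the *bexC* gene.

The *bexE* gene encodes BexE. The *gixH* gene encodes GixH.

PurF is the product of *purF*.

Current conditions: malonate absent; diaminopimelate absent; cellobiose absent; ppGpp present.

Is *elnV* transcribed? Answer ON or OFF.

OFF

ppGpp is present, so KosZ is inactive.
Required activator KosZ is absent, so *temM* is not transcribed.
So TemM is not produced.
With no repressor bound, *elnU* is transcribed.
So ElnU is produced and active.
No repressor is bound and ElnU is active, so *purF* is transcribed.
So PurF is produced and active.
Cellobiose is absent, so SovE is active.
Malonate is absent, so DovC is inactive.
Activator SovE is present, so *gixH* is transcribed.
So GixH is produced and active.
No repressor is bound and GixH is active, so *gixQ* is transcribed.
So GixQ is produced and active.
Diaminopimelate is absent, so JovD is inactive.
No repressor is bound and GixQ is active, so *bexC* is transcribed.
So BexC is produced and active.
With repressor PurF bound, *bexE* is not transcribed.
So BexE is not produced.
Required activator BexE is absent, so *elnV* is not transcribed.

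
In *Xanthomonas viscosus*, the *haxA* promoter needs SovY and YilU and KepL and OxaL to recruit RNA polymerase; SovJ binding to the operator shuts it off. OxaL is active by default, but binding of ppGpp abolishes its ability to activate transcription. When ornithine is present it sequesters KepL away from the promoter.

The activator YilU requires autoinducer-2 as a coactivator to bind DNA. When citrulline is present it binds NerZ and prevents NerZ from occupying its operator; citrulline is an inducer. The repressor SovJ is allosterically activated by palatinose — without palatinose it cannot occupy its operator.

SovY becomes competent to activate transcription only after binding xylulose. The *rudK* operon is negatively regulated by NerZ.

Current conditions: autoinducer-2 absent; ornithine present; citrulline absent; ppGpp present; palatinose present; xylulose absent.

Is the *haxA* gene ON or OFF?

Xylulose is absent, so SovY is inactive.
Autoinducer-2 is absent, so YilU is inactive.
Ornithine is present, so KepL is inactive.
ppGpp is present, so OxaL is inactive.
Palatinose is present, so SovJ is active.
With repressor SovJ bound, *haxA* is not transcribed.

OFF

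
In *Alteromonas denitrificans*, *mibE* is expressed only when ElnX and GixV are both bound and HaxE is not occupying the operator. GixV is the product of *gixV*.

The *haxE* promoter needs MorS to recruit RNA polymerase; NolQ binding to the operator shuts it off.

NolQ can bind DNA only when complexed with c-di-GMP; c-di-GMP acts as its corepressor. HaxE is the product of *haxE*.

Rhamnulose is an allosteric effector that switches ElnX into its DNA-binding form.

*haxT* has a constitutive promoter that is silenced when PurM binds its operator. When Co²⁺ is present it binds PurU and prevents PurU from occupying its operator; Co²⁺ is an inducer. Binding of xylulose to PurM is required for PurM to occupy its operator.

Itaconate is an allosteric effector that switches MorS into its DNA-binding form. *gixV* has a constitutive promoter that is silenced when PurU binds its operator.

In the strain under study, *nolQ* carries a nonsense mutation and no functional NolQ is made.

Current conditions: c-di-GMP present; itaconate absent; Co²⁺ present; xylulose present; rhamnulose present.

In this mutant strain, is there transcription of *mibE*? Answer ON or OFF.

ON

Rhamnulose is present, so ElnX is active.
Itaconate is absent, so MorS is inactive.
NolQ is non-functional in this strain, so it has no effect.
Required activator MorS is absent, so *haxE* is not transcribed.
So HaxE is not produced.
Co²⁺ is present, so PurU is inactive.
With no repressor bound, *gixV* is transcribed.
So GixV is produced and active.
No repressor is bound and ElnX and GixV are active, so *mibE* is transcribed.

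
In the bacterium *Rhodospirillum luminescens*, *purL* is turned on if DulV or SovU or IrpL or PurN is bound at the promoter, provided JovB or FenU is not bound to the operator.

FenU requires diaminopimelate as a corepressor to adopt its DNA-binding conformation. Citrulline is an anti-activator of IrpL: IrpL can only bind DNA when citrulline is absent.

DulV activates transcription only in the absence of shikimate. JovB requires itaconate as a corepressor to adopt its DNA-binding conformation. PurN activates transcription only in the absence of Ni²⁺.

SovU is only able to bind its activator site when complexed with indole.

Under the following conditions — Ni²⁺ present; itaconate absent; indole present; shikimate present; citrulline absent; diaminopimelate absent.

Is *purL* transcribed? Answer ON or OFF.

ON

Shikimate is present, so DulV is inactive.
Indole is present, so SovU is active.
Itaconate is absent, so JovB is inactive.
Diaminopimelate is absent, so FenU is inactive.
Citrulline is absent, so IrpL is active.
Ni²⁺ is present, so PurN is inactive.
Activator SovU is present, so *purL* is transcribed.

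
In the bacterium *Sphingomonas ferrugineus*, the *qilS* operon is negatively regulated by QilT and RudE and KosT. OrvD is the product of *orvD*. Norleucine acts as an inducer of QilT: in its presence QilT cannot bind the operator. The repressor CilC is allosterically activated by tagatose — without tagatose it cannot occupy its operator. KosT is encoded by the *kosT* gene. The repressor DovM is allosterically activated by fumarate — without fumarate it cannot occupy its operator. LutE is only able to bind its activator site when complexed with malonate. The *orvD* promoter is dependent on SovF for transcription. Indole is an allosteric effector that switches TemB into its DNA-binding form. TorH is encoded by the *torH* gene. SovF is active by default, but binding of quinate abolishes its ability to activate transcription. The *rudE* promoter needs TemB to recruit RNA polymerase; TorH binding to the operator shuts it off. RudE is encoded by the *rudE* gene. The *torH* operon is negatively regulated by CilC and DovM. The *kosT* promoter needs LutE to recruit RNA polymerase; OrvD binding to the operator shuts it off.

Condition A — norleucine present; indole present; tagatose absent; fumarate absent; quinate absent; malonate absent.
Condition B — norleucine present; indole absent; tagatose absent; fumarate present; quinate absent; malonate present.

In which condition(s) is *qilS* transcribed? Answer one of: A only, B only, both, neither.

Condition A:
Norleucine is present, so QilT is inactive.
Indole is present, so TemB is active.
Tagatose is absent, so CilC is inactive.
Fumarate is absent, so DovM is inactive.
With no repressor bound, *torH* is transcribed.
So TorH is produced and active.
With repressor TorH bound, *rudE* is not transcribed.
So RudE is not produced.
Quinate is absent, so SovF is active.
No repressor is bound and SovF is active, so *orvD* is transcribed.
So OrvD is produced and active.
Malonate is absent, so LutE is inactive.
With repressor OrvD bound, *kosT* is not transcribed.
So KosT is not produced.
With no repressor bound, *qilS* is transcribed.
→ *qilS* is ON in A.
Condition B:
Norleucine is present, so QilT is inactive.
Indole is absent, so TemB is inactive.
Tagatose is absent, so CilC is inactive.
Fumarate is present, so DovM is active.
With repressor DovM bound, *torH* is not transcribed.
So TorH is not produced.
Required activator TemB is absent, so *rudE* is not transcribed.
So RudE is not produced.
Quinate is absent, so SovF is active.
No repressor is bound and SovF is active, so *orvD* is transcribed.
So OrvD is produced and active.
Malonate is present, so LutE is active.
With repressor OrvD bound, *kosT* is not transcribed.
So KosT is not produced.
With no repressor bound, *qilS* is transcribed.
→ *qilS* is ON in B.

both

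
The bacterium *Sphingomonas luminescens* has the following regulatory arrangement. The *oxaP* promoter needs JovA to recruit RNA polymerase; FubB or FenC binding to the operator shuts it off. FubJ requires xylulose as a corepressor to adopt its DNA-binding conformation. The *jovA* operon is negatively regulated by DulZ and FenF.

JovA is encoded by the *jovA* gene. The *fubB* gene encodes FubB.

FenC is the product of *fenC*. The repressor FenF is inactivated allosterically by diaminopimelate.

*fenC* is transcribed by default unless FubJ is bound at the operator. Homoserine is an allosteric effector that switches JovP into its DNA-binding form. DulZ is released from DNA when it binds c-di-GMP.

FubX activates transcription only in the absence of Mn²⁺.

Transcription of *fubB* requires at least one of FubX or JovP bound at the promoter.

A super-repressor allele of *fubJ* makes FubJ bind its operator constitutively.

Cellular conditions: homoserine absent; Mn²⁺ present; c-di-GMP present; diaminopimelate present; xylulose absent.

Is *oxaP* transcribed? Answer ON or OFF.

Mn²⁺ is present, so FubX is inactive.
Homoserine is absent, so JovP is inactive.
No activator is available at the *fubB* promoter, so *fubB* is not transcribed.
So FubB is not produced.
FubJ is constitutively active in this strain.
With repressor FubJ bound, *fenC* is not transcribed.
So FenC is not produced.
c-di-GMP is present, so DulZ is inactive.
Diaminopimelate is present, so FenF is inactive.
With no repressor bound, *jovA* is transcribed.
So JovA is produced and active.
No repressor is bound and JovA is active, so *oxaP* is transcribed.

ON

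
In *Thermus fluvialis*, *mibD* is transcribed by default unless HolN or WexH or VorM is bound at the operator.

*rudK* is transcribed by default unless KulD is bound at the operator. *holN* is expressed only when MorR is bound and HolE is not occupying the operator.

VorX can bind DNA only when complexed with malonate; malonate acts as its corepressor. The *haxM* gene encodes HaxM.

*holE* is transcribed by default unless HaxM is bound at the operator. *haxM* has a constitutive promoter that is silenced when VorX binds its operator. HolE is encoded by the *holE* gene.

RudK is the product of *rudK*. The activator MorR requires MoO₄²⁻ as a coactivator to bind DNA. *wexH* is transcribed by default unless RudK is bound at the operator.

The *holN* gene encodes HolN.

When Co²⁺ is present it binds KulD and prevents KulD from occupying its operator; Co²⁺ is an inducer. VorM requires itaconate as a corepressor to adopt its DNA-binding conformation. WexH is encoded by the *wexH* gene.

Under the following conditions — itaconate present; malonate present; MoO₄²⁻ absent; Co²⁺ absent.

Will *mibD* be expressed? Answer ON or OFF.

OFF

MoO₄²⁻ is absent, so MorR is inactive.
Malonate is present, so VorX is active.
With repressor VorX bound, *haxM* is not transcribed.
So HaxM is not produced.
With no repressor bound, *holE* is transcribed.
So HolE is produced and active.
With repressor HolE bound, *holN* is not transcribed.
So HolN is not produced.
Co²⁺ is absent, so KulD is active.
With repressor KulD bound, *rudK* is not transcribed.
So RudK is not produced.
With no repressor bound, *wexH* is transcribed.
So WexH is produced and active.
Itaconate is present, so VorM is active.
With repressor WexH bound, *mibD* is not transcribed.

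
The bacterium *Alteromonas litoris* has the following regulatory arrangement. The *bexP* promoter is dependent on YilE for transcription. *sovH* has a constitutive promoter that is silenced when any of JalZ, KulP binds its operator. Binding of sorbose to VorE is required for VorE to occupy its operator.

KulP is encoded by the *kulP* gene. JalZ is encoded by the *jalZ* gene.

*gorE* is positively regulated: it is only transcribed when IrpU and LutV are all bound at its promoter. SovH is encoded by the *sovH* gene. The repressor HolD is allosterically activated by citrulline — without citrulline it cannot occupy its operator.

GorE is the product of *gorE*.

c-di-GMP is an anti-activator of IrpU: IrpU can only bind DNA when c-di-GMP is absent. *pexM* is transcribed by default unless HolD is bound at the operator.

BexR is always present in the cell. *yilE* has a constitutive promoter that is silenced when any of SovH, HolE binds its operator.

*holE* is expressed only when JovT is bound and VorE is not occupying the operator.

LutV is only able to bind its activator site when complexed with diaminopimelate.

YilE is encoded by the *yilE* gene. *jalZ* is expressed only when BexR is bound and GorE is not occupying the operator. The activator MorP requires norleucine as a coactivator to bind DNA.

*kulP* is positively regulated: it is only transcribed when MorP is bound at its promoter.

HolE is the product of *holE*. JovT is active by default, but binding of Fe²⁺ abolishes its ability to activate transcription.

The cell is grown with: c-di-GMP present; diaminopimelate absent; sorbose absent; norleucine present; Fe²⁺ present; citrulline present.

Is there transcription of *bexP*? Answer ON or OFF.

c-di-GMP is present, so IrpU is inactive.
Diaminopimelate is absent, so LutV is inactive.
Required activator IrpU is absent, so *gorE* is not transcribed.
So GorE is not produced.
BexR is produced constitutively and is active.
No repressor is bound and BexR is active, so *jalZ* is transcribed.
So JalZ is produced and active.
Norleucine is present, so MorP is active.
No repressor is bound and MorP is active, so *kulP* is transcribed.
So KulP is produced and active.
With repressor JalZ bound, *sovH* is not transcribed.
So SovH is not produced.
Sorbose is absent, so VorE is inactive.
Fe²⁺ is present, so JovT is inactive.
Required activator JovT is absent, so *holE* is not transcribed.
So HolE is not produced.
With no repressor bound, *yilE* is transcribed.
So YilE is produced and active.
No repressor is bound and YilE is active, so *bexP* is transcribed.

ON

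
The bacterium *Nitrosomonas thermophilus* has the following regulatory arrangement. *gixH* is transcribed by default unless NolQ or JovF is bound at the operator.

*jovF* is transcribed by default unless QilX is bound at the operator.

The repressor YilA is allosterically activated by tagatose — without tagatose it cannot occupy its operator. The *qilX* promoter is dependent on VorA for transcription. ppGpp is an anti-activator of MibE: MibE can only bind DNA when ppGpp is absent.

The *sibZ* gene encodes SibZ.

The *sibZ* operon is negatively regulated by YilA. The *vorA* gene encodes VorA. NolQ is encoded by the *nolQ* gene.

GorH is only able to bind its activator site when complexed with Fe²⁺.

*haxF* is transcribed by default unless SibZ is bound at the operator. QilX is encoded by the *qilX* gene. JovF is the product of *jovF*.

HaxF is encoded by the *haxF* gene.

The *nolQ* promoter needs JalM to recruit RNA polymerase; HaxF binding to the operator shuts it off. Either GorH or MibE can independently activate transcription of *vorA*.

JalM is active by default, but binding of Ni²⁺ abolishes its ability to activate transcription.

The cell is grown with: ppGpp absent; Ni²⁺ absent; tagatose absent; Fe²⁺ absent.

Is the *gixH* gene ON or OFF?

Tagatose is absent, so YilA is inactive.
With no repressor bound, *sibZ* is transcribed.
So SibZ is produced and active.
With repressor SibZ bound, *haxF* is not transcribed.
So HaxF is not produced.
Ni²⁺ is absent, so JalM is active.
No repressor is bound and JalM is active, so *nolQ* is transcribed.
So NolQ is produced and active.
Fe²⁺ is absent, so GorH is inactive.
ppGpp is absent, so MibE is active.
Activator MibE is present, so *vorA* is transcribed.
So VorA is produced and active.
No repressor is bound and VorA is active, so *qilX* is transcribed.
So QilX is produced and active.
With repressor QilX bound, *jovF* is not transcribed.
So JovF is not produced.
With repressor NolQ bound, *gixH* is not transcribed.

OFF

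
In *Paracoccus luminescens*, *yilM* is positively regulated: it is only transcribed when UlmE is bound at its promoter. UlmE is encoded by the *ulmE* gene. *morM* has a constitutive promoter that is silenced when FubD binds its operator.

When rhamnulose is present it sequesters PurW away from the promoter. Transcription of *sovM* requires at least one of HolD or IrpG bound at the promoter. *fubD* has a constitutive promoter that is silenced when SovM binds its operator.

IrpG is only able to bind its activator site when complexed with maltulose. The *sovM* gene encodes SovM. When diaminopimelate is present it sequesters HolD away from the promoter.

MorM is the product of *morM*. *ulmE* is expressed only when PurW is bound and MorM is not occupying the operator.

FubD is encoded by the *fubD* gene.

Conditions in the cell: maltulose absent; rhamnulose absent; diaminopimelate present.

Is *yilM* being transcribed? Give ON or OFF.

ON

Diaminopimelate is present, so HolD is inactive.
Maltulose is absent, so IrpG is inactive.
No activator is available at the *sovM* promoter, so *sovM* is not transcribed.
So SovM is not produced.
With no repressor bound, *fubD* is transcribed.
So FubD is produced and active.
With repressor FubD bound, *morM* is not transcribed.
So MorM is not produced.
Rhamnulose is absent, so PurW is active.
No repressor is bound and PurW is active, so *ulmE* is transcribed.
So UlmE is produced and active.
No repressor is bound and UlmE is active, so *yilM* is transcribed.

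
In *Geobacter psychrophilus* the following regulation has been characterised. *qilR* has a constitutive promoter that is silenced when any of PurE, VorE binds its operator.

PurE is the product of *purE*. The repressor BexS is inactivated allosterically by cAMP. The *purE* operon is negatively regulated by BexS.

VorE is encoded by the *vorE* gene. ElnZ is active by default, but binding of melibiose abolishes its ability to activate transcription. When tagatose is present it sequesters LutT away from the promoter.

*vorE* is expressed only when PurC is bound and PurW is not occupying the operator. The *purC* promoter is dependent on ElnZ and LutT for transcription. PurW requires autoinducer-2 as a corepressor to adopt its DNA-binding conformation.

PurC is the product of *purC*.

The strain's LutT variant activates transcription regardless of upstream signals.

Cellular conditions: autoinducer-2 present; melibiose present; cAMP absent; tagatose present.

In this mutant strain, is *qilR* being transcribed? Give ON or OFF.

cAMP is absent, so BexS is active.
With repressor BexS bound, *purE* is not transcribed.
So PurE is not produced.
Autoinducer-2 is present, so PurW is active.
Melibiose is present, so ElnZ is inactive.
LutT is constitutively active in this strain.
Required activator ElnZ is absent, so *purC* is not transcribed.
So PurC is not produced.
With repressor PurW bound, *vorE* is not transcribed.
So VorE is not produced.
With no repressor bound, *qilR* is transcribed.

ON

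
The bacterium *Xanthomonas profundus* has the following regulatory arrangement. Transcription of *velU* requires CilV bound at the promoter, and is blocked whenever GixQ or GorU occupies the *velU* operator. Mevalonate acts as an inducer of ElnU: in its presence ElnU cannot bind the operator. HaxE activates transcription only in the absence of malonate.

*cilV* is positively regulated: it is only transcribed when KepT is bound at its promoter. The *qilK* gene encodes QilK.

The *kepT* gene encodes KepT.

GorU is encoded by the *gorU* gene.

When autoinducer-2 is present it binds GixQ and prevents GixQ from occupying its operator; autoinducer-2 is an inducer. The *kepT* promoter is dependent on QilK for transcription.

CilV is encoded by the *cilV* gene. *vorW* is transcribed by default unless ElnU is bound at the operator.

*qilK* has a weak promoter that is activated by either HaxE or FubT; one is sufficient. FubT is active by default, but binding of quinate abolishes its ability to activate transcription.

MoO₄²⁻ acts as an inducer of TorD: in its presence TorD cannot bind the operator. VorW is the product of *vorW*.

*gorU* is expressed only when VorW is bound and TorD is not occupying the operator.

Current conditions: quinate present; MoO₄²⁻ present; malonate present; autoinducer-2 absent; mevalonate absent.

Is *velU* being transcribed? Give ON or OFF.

Autoinducer-2 is absent, so GixQ is active.
MoO₄²⁻ is present, so TorD is inactive.
Mevalonate is absent, so ElnU is active.
With repressor ElnU bound, *vorW* is not transcribed.
So VorW is not produced.
Required activator VorW is absent, so *gorU* is not transcribed.
So GorU is not produced.
Malonate is present, so HaxE is inactive.
Quinate is present, so FubT is inactive.
No activator is available at the *qilK* promoter, so *qilK* is not transcribed.
So QilK is not produced.
Required activator QilK is absent, so *kepT* is not transcribed.
So KepT is not produced.
Required activator KepT is absent, so *cilV* is not transcribed.
So CilV is not produced.
With repressor GixQ bound, *velU* is not transcribed.

OFF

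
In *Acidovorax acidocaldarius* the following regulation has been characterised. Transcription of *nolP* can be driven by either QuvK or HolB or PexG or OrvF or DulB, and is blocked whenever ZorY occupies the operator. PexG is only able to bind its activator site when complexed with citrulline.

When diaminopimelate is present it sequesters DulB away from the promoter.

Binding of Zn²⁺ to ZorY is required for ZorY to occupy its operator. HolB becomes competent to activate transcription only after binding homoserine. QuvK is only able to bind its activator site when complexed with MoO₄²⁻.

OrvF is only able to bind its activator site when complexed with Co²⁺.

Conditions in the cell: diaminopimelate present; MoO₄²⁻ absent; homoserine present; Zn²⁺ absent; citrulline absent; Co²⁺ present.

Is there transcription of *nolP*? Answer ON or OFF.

MoO₄²⁻ is absent, so QuvK is inactive.
Homoserine is present, so HolB is active.
Citrulline is absent, so PexG is inactive.
Co²⁺ is present, so OrvF is active.
Diaminopimelate is present, so DulB is inactive.
Zn²⁺ is absent, so ZorY is inactive.
Activator HolB is present, so *nolP* is transcribed.

ON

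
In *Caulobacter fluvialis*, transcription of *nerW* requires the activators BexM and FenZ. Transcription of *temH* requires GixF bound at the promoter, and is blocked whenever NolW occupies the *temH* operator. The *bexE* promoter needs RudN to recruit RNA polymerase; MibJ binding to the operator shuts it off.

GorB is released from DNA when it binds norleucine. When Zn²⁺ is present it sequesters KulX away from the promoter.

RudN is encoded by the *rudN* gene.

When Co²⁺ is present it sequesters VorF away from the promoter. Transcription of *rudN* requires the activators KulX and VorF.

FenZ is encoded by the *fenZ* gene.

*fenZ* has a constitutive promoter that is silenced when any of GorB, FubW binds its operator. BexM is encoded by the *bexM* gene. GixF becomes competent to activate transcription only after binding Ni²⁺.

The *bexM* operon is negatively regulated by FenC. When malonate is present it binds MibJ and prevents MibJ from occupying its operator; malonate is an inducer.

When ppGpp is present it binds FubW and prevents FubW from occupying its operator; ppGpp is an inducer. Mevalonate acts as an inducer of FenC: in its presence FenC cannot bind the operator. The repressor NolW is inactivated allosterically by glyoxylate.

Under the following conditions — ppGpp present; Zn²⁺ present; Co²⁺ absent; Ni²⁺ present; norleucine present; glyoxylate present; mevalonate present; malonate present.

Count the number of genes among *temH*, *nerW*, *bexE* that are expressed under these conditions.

2

Ni²⁺ is present, so GixF is active.
Glyoxylate is present, so NolW is inactive.
No repressor is bound and GixF is active, so *temH* is transcribed.
→ *temH* is ON.
Mevalonate is present, so FenC is inactive.
With no repressor bound, *bexM* is transcribed.
So BexM is produced and active.
Norleucine is present, so GorB is inactive.
ppGpp is present, so FubW is inactive.
With no repressor bound, *fenZ* is transcribed.
So FenZ is produced and active.
No repressor is bound and BexM and FenZ are active, so *nerW* is transcribed.
→ *nerW* is ON.
Malonate is present, so MibJ is inactive.
Zn²⁺ is present, so KulX is inactive.
Co²⁺ is absent, so VorF is active.
Required activator KulX is absent, so *rudN* is not transcribed.
So RudN is not produced.
Required activator RudN is absent, so *bexE* is not transcribed.
→ *bexE* is OFF.
2 of the 3 genes are transcribed.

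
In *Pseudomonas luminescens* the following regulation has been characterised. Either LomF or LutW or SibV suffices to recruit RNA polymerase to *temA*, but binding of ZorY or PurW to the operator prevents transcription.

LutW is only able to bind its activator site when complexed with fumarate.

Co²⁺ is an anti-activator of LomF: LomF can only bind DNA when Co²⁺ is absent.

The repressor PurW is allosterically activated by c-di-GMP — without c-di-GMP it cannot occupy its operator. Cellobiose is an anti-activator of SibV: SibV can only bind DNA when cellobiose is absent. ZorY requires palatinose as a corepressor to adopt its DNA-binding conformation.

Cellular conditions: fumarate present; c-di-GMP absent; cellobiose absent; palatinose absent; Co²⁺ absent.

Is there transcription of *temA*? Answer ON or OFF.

ON

Palatinose is absent, so ZorY is inactive.
Co²⁺ is absent, so LomF is active.
c-di-GMP is absent, so PurW is inactive.
Fumarate is present, so LutW is active.
Cellobiose is absent, so SibV is active.
Activator LomF is present, so *temA* is transcribed.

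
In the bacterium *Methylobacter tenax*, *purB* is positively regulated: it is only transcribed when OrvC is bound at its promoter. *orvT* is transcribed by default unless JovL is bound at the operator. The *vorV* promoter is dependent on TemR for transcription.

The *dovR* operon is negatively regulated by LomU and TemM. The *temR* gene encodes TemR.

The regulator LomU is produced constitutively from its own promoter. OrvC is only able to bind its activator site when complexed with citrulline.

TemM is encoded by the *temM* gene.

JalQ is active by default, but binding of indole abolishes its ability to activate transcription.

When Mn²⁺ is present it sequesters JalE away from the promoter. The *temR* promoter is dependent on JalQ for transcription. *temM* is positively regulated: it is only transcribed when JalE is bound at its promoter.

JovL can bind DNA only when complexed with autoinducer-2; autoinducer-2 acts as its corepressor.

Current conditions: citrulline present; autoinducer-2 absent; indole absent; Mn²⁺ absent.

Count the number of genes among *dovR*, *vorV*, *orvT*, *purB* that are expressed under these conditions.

LomU is produced constitutively and is active.
Mn²⁺ is absent, so JalE is active.
No repressor is bound and JalE is active, so *temM* is transcribed.
So TemM is produced and active.
With repressor LomU bound, *dovR* is not transcribed.
→ *dovR* is OFF.
Indole is absent, so JalQ is active.
No repressor is bound and JalQ is active, so *temR* is transcribed.
So TemR is produced and active.
No repressor is bound and TemR is active, so *vorV* is transcribed.
→ *vorV* is ON.
Autoinducer-2 is absent, so JovL is inactive.
With no repressor bound, *orvT* is transcribed.
→ *orvT* is ON.
Citrulline is present, so OrvC is active.
No repressor is bound and OrvC is active, so *purB* is transcribed.
→ *purB* is ON.
3 of the 4 genes are transcribed.

3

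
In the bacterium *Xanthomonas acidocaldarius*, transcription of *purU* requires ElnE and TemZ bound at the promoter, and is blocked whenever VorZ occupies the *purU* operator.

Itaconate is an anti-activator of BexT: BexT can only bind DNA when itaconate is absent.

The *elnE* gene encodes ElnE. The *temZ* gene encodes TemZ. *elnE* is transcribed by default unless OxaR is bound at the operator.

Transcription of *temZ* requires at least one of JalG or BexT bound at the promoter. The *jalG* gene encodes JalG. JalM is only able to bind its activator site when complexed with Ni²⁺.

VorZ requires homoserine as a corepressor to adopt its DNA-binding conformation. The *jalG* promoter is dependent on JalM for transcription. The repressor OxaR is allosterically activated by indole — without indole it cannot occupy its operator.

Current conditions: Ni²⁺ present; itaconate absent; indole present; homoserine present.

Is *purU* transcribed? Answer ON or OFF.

Indole is present, so OxaR is active.
With repressor OxaR bound, *elnE* is not transcribed.
So ElnE is not produced.
Homoserine is present, so VorZ is active.
Ni²⁺ is present, so JalM is active.
No repressor is bound and JalM is active, so *jalG* is transcribed.
So JalG is produced and active.
Itaconate is absent, so BexT is active.
Activator JalG is present, so *temZ* is transcribed.
So TemZ is produced and active.
With repressor VorZ bound, *purU* is not transcribed.

OFF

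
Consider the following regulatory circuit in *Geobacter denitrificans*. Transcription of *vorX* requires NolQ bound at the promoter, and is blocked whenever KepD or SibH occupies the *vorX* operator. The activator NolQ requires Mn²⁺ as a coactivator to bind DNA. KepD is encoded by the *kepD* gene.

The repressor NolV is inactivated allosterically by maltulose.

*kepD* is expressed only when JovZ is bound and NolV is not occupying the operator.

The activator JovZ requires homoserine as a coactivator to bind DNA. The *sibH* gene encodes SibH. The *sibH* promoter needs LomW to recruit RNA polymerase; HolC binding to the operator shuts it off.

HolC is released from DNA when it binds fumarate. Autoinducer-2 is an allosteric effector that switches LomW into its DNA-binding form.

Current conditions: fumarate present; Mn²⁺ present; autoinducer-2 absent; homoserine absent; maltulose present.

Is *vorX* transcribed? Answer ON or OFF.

Maltulose is present, so NolV is inactive.
Homoserine is absent, so JovZ is inactive.
Required activator JovZ is absent, so *kepD* is not transcribed.
So KepD is not produced.
Mn²⁺ is present, so NolQ is active.
Autoinducer-2 is absent, so LomW is inactive.
Fumarate is present, so HolC is inactive.
Required activator LomW is absent, so *sibH* is not transcribed.
So SibH is not produced.
No repressor is bound and NolQ is active, so *vorX* is transcribed.

ON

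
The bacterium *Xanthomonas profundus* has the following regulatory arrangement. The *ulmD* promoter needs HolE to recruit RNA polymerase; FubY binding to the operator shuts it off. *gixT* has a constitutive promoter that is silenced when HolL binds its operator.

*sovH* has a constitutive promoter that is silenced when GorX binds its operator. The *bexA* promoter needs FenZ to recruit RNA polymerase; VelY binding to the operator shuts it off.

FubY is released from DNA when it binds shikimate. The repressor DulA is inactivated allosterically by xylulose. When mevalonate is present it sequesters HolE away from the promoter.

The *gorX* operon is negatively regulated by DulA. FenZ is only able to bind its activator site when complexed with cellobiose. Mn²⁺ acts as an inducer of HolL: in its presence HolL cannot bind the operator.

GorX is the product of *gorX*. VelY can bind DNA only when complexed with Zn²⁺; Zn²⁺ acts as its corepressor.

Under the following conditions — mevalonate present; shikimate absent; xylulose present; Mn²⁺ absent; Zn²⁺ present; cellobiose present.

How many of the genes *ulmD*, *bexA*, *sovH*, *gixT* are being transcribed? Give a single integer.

Shikimate is absent, so FubY is active.
Mevalonate is present, so HolE is inactive.
With repressor FubY bound, *ulmD* is not transcribed.
→ *ulmD* is OFF.
Cellobiose is present, so FenZ is active.
Zn²⁺ is present, so VelY is active.
With repressor VelY bound, *bexA* is not transcribed.
→ *bexA* is OFF.
Xylulose is present, so DulA is inactive.
With no repressor bound, *gorX* is transcribed.
So GorX is produced and active.
With repressor GorX bound, *sovH* is not transcribed.
→ *sovH* is OFF.
Mn²⁺ is absent, so HolL is active.
With repressor HolL bound, *gixT* is not transcribed.
→ *gixT* is OFF.
0 of the 4 genes are transcribed.

0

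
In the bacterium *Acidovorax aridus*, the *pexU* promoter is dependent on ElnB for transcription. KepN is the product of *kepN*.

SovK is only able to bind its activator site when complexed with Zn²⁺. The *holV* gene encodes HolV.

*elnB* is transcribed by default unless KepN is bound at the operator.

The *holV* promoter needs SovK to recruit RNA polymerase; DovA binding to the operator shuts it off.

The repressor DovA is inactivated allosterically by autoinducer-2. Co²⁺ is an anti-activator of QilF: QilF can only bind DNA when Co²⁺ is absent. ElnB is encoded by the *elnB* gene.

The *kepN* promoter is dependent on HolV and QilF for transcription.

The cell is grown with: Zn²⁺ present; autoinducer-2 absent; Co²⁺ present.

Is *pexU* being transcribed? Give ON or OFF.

ON

Autoinducer-2 is absent, so DovA is active.
Zn²⁺ is present, so SovK is active.
With repressor DovA bound, *holV* is not transcribed.
So HolV is not produced.
Co²⁺ is present, so QilF is inactive.
Required activator HolV is absent, so *kepN* is not transcribed.
So KepN is not produced.
With no repressor bound, *elnB* is transcribed.
So ElnB is produced and active.
No repressor is bound and ElnB is active, so *pexU* is transcribed.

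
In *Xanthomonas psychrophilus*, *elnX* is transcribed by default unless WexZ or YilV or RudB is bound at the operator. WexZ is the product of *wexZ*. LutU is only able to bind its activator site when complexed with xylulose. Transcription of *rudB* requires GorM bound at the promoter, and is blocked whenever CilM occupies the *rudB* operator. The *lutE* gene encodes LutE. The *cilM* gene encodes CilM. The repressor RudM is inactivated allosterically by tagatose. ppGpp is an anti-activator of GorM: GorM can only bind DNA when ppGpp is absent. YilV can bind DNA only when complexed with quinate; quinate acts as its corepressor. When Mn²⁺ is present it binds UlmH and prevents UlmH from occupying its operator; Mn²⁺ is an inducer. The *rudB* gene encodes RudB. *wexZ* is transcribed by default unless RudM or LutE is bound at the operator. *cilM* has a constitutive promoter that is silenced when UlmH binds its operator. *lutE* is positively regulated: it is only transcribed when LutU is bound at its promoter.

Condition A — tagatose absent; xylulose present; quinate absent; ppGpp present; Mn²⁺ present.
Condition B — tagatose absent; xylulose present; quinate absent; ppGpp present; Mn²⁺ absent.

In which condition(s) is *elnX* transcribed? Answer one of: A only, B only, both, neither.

Condition A:
Tagatose is absent, so RudM is active.
Xylulose is present, so LutU is active.
No repressor is bound and LutU is active, so *lutE* is transcribed.
So LutE is produced and active.
With repressor RudM bound, *wexZ* is not transcribed.
So WexZ is not produced.
Quinate is absent, so YilV is inactive.
ppGpp is present, so GorM is inactive.
Mn²⁺ is present, so UlmH is inactive.
With no repressor bound, *cilM* is transcribed.
So CilM is produced and active.
With repressor CilM bound, *rudB* is not transcribed.
So RudB is not produced.
With no repressor bound, *elnX* is transcribed.
→ *elnX* is ON in A.
Condition B:
Tagatose is absent, so RudM is active.
Xylulose is present, so LutU is active.
No repressor is bound and LutU is active, so *lutE* is transcribed.
So LutE is produced and active.
With repressor RudM bound, *wexZ* is not transcribed.
So WexZ is not produced.
Quinate is absent, so YilV is inactive.
ppGpp is present, so GorM is inactive.
Mn²⁺ is absent, so UlmH is active.
With repressor UlmH bound, *cilM* is not transcribed.
So CilM is not produced.
Required activator GorM is absent, so *rudB* is not transcribed.
So RudB is not produced.
With no repressor bound, *elnX* is transcribed.
→ *elnX* is ON in B.

both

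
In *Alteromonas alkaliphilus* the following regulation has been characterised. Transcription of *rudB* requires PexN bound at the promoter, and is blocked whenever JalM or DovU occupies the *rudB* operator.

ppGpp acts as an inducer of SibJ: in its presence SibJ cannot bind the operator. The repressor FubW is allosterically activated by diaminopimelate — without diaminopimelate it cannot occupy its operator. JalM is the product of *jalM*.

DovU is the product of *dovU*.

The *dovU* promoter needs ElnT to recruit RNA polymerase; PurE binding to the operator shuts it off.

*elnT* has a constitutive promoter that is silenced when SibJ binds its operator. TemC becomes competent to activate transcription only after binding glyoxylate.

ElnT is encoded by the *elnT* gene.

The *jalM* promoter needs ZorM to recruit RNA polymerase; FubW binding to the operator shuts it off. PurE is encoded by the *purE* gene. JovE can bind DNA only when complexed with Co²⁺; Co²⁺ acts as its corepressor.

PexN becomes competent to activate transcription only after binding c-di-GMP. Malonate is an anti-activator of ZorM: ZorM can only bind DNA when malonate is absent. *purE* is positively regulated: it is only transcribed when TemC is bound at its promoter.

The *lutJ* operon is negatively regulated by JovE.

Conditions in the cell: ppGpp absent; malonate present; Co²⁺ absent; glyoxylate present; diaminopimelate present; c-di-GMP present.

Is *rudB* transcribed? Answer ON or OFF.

ON

c-di-GMP is present, so PexN is active.
Diaminopimelate is present, so FubW is active.
Malonate is present, so ZorM is inactive.
With repressor FubW bound, *jalM* is not transcribed.
So JalM is not produced.
Glyoxylate is present, so TemC is active.
No repressor is bound and TemC is active, so *purE* is transcribed.
So PurE is produced and active.
ppGpp is absent, so SibJ is active.
With repressor SibJ bound, *elnT* is not transcribed.
So ElnT is not produced.
With repressor PurE bound, *dovU* is not transcribed.
So DovU is not produced.
No repressor is bound and PexN is active, so *rudB* is transcribed.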